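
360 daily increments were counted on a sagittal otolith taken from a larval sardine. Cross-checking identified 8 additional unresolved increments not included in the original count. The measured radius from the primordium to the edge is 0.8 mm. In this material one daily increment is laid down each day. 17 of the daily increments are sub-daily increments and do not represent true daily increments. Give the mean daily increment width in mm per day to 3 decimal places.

0.002 mm per day

After corrections the count is 360 − 17 + 8 = 351 daily increments.
Mean rate = 0.8 mm / 351 days ≈ 0.002 mm per day.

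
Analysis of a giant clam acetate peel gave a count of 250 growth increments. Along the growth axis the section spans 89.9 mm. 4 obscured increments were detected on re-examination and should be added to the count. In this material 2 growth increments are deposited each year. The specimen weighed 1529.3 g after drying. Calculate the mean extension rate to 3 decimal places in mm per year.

0.708 mm per year

True growth increment count = 250 + 4 = 254.
Dividing by 2 growth increments per year: 254 / 2 = 127 years.
89.9 mm over 127 years gives 89.9 / 127 ≈ 0.708 mm per year.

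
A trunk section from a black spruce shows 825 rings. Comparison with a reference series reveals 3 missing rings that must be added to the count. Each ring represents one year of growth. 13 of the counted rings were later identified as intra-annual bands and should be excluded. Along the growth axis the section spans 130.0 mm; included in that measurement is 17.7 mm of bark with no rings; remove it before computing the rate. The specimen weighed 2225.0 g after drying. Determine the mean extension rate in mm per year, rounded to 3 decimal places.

0.138 mm per year

After corrections the count is 825 − 13 + 3 = 815 rings.
Net length = 130.0 − 17.7 = 112.3 mm.
112.3 mm over 815 years gives 112.3 / 815 ≈ 0.138 mm per year.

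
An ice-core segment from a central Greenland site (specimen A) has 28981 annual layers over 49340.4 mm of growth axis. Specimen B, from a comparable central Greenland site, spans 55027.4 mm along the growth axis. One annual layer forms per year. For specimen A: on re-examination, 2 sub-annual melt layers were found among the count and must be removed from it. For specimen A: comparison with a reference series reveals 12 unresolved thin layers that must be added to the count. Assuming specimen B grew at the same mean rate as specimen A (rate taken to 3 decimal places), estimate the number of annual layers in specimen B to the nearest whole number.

32331 annual layers

Specimen A: after corrections the count is 28981 − 2 + 12 = 28991 annual layers.
A: 49340.4 mm over 28991 years gives 49340.4 / 28991 ≈ 1.702 mm per year.
For B, 55027.4 / 1.702 = 32331.02 years ≈ 32331 annual layers.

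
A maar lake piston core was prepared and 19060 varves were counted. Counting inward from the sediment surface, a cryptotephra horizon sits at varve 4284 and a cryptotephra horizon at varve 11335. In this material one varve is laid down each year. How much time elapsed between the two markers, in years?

11335 − 4284 = 7051 varves lie between the two events.
That is 7051 years at one varve per year.

7051 years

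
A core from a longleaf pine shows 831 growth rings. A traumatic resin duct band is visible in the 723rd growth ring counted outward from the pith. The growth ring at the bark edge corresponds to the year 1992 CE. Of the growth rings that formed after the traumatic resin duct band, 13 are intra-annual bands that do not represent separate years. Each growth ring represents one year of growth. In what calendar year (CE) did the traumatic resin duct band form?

Between growth ring 723 and the bark edge there are 831 − 723 = 108 growth rings.
Excluding 13 false growth rings: 108 − 13 = 95.
Counting back 95 years from 1992 CE places the traumatic resin duct band in 1992 − 95 = 1897 CE.

1897 CE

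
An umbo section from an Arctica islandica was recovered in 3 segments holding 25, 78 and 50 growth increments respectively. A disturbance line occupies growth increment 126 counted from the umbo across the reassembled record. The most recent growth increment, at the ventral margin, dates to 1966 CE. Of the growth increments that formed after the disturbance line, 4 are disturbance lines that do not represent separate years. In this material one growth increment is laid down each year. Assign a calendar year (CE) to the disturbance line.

Total growth increments = 25 + 78 + 50 = 153.
Between growth increment 126 and the ventral margin there are 153 − 126 = 27 growth increments.
Excluding 4 false growth increments: 27 − 4 = 23.
Counting back 23 years from 1966 CE places the disturbance line in 1966 − 23 = 1943 CE.

1943 CE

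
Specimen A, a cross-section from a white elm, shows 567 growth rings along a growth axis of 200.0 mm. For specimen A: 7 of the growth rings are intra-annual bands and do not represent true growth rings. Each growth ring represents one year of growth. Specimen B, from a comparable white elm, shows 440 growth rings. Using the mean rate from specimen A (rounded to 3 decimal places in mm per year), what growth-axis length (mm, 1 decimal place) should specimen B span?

157.1 mm

Specimen A: adjusted count: 567 − 7 = 560 growth rings.
A: Extension rate ≈ 200.0 / 560 = 0.357 mm/yr.
For B, 0.357 mm/year × 440 years = 157.1 mm.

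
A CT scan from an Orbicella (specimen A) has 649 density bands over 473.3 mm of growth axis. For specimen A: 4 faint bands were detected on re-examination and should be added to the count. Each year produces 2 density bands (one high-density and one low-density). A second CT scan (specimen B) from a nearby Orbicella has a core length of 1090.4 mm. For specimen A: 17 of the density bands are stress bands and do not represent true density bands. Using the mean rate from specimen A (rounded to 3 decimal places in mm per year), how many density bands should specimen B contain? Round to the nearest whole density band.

1466 density bands

Specimen A: adjusted count: 649 − 17 + 4 = 636 density bands.
Specimen A: with 2 density bands per year, 636 / 2 = 318 years.
A: Extension rate ≈ 473.3 / 318 = 1.488 mm/year.
For B, 1090.4 / 1.488 = 732.80 years; at 2 density bands per year that is 732.80 × 2 ≈ 1466 density bands.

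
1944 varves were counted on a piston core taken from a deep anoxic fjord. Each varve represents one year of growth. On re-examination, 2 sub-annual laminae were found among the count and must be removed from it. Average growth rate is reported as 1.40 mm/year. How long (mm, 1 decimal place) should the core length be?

2718.8 mm

Adjusted count: 1944 − 2 = 1942 varves.
Length ≈ 1.40 × 1942 = 2718.8 mm.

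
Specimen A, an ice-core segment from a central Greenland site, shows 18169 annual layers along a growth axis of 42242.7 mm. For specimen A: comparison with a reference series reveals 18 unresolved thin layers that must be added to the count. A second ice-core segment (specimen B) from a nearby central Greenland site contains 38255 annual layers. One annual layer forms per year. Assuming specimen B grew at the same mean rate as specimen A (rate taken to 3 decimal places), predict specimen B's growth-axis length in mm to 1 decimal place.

Specimen A: adjusted count: 18169 + 18 = 18187 annual layers.
A: Extension rate ≈ 42242.7 / 18187 = 2.323 mm/year.
For B, 2.323 mm/year × 38255 years = 88866.4 mm.

88866.4 mm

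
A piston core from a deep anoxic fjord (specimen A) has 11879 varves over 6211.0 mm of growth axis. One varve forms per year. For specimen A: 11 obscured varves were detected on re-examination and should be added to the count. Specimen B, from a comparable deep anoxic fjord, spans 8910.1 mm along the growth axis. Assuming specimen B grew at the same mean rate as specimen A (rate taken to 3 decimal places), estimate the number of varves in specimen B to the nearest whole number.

Specimen A: adjusted count: 11879 + 11 = 11890 varves.
A: Extension rate ≈ 6211.0 / 11890 = 0.522 mm per year.
B spans 8910.1 / 0.522 = 17069.16 years ≈ 17069 varves.

17069 varves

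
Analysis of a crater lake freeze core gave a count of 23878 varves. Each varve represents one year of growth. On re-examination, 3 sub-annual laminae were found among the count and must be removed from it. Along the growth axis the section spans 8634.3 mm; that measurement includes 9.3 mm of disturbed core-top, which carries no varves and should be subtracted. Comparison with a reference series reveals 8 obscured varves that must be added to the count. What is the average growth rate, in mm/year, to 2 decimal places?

0.36 mm/year

Adjusted count: 23878 − 3 + 8 = 23883 varves.
Removing the 9.3 mm offcut leaves 8634.3 − 9.3 = 8625.0 mm.
8625.0 mm over 23883 years gives 8625.0 / 23883 ≈ 0.36 mm/year.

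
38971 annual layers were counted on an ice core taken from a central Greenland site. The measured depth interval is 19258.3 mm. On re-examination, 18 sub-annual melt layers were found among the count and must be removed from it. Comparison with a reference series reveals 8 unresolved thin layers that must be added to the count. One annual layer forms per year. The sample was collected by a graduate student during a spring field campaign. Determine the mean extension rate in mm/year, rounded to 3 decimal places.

0.494 mm/year

Correcting the raw count gives 38971 − 18 + 8 = 38961 true annual layers.
Mean rate = 19258.3 mm / 38961 years ≈ 0.494 mm/year.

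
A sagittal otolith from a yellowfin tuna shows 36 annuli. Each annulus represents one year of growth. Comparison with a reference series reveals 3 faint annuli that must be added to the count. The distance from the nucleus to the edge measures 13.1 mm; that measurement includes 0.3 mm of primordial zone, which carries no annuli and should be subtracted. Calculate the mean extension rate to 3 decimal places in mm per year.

0.328 mm per year

After corrections the count is 36 + 3 = 39 annuli.
Removing the 0.3 mm offcut leaves 13.1 − 0.3 = 12.8 mm.
Extension rate ≈ 12.8 / 39 = 0.328 mm per year.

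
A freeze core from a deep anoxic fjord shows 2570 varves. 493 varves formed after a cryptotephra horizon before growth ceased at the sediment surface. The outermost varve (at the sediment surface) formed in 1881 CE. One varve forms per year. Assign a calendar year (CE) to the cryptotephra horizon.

1388 CE

493 varves formed after the cryptotephra horizon.
Counting back 493 years from 1881 CE places the cryptotephra horizon in 1881 − 493 = 1388 CE.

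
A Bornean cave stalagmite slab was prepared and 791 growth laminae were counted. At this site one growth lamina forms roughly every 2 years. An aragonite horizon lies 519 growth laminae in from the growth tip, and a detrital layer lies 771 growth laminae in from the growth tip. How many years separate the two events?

504 yr

Separation: 771 − 519 = 252 growth laminae.
Multiplying by 2 years per growth lamina: 252 × 2 = 504 years.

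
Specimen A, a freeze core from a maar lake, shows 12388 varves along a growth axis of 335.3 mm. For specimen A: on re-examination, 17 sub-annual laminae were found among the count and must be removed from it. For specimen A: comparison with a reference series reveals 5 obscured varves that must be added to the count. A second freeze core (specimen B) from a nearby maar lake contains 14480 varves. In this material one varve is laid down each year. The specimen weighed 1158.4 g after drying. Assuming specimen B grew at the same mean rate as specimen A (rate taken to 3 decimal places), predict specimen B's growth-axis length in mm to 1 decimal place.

Specimen A: true varve count = 12388 − 17 + 5 = 12376.
A: 335.3 mm over 12376 years gives 335.3 / 12376 ≈ 0.027 mm/yr.
For B, 0.027 mm/year × 14480 years = 391.0 mm.

391.0 mm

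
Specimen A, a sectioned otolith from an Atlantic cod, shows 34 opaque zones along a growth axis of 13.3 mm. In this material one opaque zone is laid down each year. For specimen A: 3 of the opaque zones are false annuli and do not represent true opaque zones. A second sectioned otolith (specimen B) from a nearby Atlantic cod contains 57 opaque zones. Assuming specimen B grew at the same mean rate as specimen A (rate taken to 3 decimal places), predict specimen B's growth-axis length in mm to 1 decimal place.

24.5 mm

Specimen A: after corrections the count is 34 − 3 = 31 opaque zones.
A: 13.3 mm over 31 years gives 13.3 / 31 ≈ 0.429 mm per year.
Length of B = 0.429 × 57 = 24.5 mm.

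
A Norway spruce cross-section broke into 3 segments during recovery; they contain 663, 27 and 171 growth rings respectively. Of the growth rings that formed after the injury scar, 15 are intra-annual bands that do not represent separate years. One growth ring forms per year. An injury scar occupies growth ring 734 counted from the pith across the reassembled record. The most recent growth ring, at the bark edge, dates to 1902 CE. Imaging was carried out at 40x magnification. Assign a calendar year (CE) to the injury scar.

1790 CE

Total growth rings = 663 + 27 + 171 = 861.
861 − 734 = 127 growth rings lie beyond the injury scar toward the bark edge.
127 − 15 false = 112 true growth rings after the injury scar.
Counting back 112 years from 1902 CE places the injury scar in 1902 − 112 = 1790 CE.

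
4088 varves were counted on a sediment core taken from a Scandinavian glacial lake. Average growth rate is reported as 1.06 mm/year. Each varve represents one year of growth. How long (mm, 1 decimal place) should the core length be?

4333.3 mm

The record spans 4088 years at 1.06 mm per year.
Length ≈ 1.06 × 4088 = 4333.3 mm.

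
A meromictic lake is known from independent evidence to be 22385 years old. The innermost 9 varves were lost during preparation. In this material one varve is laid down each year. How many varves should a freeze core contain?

Expected varves over 22385 years: 22385.
Less the 9 uncaptured varves: 22385 − 9 = 22376.

22376 varves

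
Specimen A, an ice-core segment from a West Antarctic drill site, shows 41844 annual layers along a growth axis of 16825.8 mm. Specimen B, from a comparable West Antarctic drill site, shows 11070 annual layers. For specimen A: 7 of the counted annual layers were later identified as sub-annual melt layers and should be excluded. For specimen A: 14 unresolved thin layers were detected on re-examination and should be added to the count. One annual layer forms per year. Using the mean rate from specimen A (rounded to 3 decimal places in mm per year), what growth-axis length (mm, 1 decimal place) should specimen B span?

Specimen A: after corrections the count is 41844 − 7 + 14 = 41851 annual layers.
A: Mean rate = 16825.8 mm / 41851 years ≈ 0.402 mm per year.
For B, 0.402 mm/year × 11070 years = 4450.1 mm.

4450.1 mm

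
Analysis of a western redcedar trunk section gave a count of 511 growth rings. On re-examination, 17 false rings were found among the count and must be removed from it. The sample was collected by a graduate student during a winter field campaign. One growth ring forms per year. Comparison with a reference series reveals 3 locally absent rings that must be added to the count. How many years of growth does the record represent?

After corrections the count is 511 − 17 + 3 = 497 growth rings.
With a one-to-one growth ring periodicity this is 497 years.

497 yr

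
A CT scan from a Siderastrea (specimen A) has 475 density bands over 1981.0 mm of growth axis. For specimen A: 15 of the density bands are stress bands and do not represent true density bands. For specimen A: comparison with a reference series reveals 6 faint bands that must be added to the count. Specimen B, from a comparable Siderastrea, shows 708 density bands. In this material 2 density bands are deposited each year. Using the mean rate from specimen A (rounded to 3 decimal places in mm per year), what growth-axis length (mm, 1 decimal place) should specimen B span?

3009.7 mm

Specimen A: correcting the raw count gives 475 − 15 + 6 = 466 true density bands.
Specimen A: with 2 density bands per year, 466 / 2 = 233 years.
A: 1981.0 mm over 233 years gives 1981.0 / 233 ≈ 8.502 mm per year.
Specimen B: 708 density bands at 2 per year is 708 / 2 = 354 years. For B, 8.502 mm/year × 354 years = 3009.7 mm.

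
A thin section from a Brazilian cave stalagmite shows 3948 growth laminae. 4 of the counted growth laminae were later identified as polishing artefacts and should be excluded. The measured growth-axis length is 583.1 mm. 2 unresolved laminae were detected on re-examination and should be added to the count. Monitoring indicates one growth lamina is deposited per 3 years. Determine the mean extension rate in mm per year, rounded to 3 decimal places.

After corrections the count is 3948 − 4 + 2 = 3946 growth laminae.
3946 growth laminae at 3 years each span 3946 × 3 = 11838 years.
Extension rate ≈ 583.1 / 11838 = 0.049 mm per year.

0.049 mm per year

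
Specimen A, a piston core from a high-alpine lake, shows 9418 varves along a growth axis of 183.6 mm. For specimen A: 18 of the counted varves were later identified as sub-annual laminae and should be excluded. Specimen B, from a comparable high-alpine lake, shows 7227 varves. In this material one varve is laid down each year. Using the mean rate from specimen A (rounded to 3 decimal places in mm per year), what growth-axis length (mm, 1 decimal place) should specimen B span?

Specimen A: adjusted count: 9418 − 18 = 9400 varves.
A: Mean rate = 183.6 mm / 9400 years ≈ 0.020 mm/yr.
For B, 0.020 mm/year × 7227 years = 144.5 mm.

144.5 mm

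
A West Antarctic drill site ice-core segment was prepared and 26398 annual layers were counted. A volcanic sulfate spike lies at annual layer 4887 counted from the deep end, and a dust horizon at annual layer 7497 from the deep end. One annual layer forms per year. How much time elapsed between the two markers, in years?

2610 yr

The two markers are separated by 7497 − 4887 = 2610 annual layers.
That is 2610 years at one annual layer per year.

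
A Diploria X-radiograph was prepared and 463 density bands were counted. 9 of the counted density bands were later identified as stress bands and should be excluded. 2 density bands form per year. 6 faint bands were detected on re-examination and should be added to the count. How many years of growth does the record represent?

230 yr

After corrections the count is 463 − 9 + 6 = 460 density bands.
Dividing by 2 density bands per year: 460 / 2 = 230 years.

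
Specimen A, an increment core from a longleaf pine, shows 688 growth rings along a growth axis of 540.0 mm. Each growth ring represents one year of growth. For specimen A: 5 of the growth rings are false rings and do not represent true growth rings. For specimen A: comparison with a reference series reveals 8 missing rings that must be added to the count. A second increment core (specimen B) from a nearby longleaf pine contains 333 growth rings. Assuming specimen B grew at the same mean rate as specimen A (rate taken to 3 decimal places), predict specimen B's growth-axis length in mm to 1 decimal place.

260.1 mm

Specimen A: correcting the raw count gives 688 − 5 + 8 = 691 true growth rings.
A: Mean rate = 540.0 mm / 691 years ≈ 0.781 mm/year.
For B, 0.781 mm/year × 333 years = 260.1 mm.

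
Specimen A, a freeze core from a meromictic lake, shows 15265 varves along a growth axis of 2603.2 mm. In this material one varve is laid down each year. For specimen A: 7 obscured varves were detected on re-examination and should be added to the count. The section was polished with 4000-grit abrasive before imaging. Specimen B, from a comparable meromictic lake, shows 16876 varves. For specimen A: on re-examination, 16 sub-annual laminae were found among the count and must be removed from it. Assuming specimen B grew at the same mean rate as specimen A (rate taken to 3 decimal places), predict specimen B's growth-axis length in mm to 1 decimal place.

2885.8 mm

Specimen A: after corrections the count is 15265 − 16 + 7 = 15256 varves.
A: 2603.2 mm over 15256 years gives 2603.2 / 15256 ≈ 0.171 mm/year.
Length of B = 0.171 × 16876 = 2885.8 mm.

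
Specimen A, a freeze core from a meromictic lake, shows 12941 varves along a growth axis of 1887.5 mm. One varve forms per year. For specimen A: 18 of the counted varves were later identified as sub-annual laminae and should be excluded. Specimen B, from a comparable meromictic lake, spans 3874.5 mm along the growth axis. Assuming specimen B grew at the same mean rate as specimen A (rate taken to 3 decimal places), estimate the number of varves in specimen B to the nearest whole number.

26538 varves

Specimen A: after corrections the count is 12941 − 18 = 12923 varves.
A: Mean rate = 1887.5 mm / 12923 years ≈ 0.146 mm/year.
Specimen B: 3874.5 mm / 0.146 mm per year = 26537.67 years ≈ 26538 varves.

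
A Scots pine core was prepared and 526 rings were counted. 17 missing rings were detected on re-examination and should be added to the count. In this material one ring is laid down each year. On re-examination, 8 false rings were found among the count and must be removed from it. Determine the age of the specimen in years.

535 yr

True ring count = 526 − 8 + 17 = 535.
With a one-to-one ring periodicity this is 535 years.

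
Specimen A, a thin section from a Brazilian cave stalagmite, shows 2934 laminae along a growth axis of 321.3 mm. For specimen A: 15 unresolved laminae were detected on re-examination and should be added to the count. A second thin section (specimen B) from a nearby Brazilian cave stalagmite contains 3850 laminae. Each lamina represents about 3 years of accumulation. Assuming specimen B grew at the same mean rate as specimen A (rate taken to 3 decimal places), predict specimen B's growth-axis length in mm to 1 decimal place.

Specimen A: correcting the raw count gives 2934 + 15 = 2949 true laminae.
Specimen A: at 3 years per lamina, 2949 × 3 = 8847 years.
A: Mean rate = 321.3 mm / 8847 years ≈ 0.036 mm per year.
Specimen B: at 3 years per lamina, 3850 × 3 = 11550 years. Length of B = 0.036 × 11550 = 415.8 mm.

415.8 mm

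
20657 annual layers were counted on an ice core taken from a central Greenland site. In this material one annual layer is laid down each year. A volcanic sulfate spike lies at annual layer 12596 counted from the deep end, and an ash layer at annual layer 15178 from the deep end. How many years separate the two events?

The two markers are separated by 15178 − 12596 = 2582 annual layers.
At one annual layer per year, 2582 years elapsed between them.

2582 years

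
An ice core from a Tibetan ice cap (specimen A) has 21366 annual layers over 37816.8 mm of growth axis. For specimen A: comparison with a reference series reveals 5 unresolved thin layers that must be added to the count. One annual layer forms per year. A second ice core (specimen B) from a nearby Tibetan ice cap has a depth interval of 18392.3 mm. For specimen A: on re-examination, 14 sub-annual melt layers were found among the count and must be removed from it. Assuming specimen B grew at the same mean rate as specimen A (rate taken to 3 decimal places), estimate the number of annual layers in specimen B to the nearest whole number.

10385 annual layers

Specimen A: adjusted count: 21366 − 14 + 5 = 21357 annual layers.
A: Mean rate = 37816.8 mm / 21357 years ≈ 1.771 mm/yr.
For B, 18392.3 / 1.771 = 10385.26 years ≈ 10385 annual layers.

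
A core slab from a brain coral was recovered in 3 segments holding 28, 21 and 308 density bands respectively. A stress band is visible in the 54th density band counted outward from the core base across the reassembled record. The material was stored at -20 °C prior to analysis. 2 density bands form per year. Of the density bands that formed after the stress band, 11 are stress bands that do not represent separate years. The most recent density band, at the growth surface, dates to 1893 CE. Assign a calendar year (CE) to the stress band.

Total density bands = 28 + 21 + 308 = 357.
Between density band 54 and the growth surface there are 357 − 54 = 303 density bands.
Removing the 11 false density bands leaves 303 − 11 = 292 true density bands beyond the stress band.
Dividing by 2 density bands per year: 292 / 2 = 146 years.
1893 − 146 = 1747 CE.

1747 CE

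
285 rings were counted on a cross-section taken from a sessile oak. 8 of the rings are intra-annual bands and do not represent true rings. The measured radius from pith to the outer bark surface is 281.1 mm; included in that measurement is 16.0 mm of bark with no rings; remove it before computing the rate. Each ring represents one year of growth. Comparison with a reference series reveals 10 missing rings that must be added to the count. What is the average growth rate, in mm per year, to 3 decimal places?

Correcting the raw count gives 285 − 8 + 10 = 287 true rings.
The growth record spans 281.1 − 16.0 = 265.1 mm.
Extension rate ≈ 265.1 / 287 = 0.924 mm per year.

0.924 mm per year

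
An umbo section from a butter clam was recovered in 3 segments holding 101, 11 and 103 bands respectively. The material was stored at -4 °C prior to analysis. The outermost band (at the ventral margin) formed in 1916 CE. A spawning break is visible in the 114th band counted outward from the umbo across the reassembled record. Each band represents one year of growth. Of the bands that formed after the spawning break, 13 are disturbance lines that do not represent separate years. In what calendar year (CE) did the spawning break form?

Total bands = 101 + 11 + 103 = 215.
215 − 114 = 101 bands lie beyond the spawning break toward the ventral margin.
Removing the 13 false bands leaves 101 − 13 = 88 true bands beyond the spawning break.
1916 − 88 = 1828 CE.

1828 CE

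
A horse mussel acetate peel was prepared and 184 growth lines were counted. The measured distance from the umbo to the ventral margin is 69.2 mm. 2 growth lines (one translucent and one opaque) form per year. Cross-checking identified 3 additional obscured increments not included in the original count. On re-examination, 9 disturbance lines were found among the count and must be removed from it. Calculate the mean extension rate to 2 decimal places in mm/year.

Correcting the raw count gives 184 − 9 + 3 = 178 true growth lines.
Dividing by 2 growth lines per year: 178 / 2 = 89 years.
Mean rate = 69.2 mm / 89 years ≈ 0.78 mm/year.

0.78 mm/year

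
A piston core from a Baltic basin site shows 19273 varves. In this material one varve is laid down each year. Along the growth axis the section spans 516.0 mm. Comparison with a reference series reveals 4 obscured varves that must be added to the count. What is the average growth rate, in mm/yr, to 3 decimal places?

0.027 mm/yr

After corrections the count is 19273 + 4 = 19277 varves.
Mean rate = 516.0 mm / 19277 years ≈ 0.027 mm/yr.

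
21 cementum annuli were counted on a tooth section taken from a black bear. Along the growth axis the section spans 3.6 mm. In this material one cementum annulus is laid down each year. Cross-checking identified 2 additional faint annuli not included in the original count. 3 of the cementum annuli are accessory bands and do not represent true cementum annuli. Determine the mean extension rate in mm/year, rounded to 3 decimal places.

Adjusted count: 21 − 3 + 2 = 20 cementum annuli.
Mean rate = 3.6 mm / 20 years ≈ 0.180 mm/year.

0.180 mm/year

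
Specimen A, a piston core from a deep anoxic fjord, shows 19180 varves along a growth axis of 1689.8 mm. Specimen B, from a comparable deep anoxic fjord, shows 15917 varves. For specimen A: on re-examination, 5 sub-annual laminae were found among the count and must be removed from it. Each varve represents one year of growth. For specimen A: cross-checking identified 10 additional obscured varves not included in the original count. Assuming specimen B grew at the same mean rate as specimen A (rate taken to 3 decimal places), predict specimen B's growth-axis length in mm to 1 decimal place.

Specimen A: true varve count = 19180 − 5 + 10 = 19185.
A: 1689.8 mm over 19185 years gives 1689.8 / 19185 ≈ 0.088 mm/year.
For B, 0.088 mm/year × 15917 years = 1400.7 mm.

1400.7 mm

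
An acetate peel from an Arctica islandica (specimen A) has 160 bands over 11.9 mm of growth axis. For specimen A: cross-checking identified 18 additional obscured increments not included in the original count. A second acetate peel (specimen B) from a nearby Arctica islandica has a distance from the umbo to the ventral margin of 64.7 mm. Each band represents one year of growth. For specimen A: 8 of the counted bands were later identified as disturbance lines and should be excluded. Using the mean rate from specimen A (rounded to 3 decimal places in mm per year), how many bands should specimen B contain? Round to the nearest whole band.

Specimen A: true band count = 160 − 8 + 18 = 170.
A: Extension rate ≈ 11.9 / 170 = 0.070 mm per year.
Specimen B: 64.7 mm / 0.070 mm per year = 924.29 years ≈ 924 bands.

924 bands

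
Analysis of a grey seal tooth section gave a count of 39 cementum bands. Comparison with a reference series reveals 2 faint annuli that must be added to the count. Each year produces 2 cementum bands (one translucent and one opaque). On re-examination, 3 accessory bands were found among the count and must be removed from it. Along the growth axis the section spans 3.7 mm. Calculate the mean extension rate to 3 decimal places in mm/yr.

Adjusted count: 39 − 3 + 2 = 38 cementum bands.
38 cementum bands at 2 per year is 38 / 2 = 19 years.
3.7 mm over 19 years gives 3.7 / 19 ≈ 0.195 mm/yr.

0.195 mm/yr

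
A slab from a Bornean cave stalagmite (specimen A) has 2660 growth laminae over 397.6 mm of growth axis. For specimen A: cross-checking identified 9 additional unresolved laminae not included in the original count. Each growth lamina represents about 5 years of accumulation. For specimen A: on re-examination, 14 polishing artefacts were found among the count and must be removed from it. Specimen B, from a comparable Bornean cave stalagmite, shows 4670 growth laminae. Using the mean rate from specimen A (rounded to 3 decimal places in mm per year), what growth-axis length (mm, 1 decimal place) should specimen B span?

700.5 mm

Specimen A: adjusted count: 2660 − 14 + 9 = 2655 growth laminae.
Specimen A: multiplying by 5 years per growth lamina: 2655 × 5 = 13275 years.
A: 397.6 mm over 13275 years gives 397.6 / 13275 ≈ 0.030 mm per year.
Specimen B: at 5 years per growth lamina, 4670 × 5 = 23350 years. B's length ≈ 0.030 × 23350 = 700.5 mm.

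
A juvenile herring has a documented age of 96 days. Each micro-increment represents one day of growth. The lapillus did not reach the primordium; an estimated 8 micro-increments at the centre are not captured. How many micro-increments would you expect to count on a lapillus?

Expected micro-increments over 96 days: 96.
Subtracting the 8 micro-increments not captured gives 96 − 8 = 88 micro-increments in the record.

88 micro-increments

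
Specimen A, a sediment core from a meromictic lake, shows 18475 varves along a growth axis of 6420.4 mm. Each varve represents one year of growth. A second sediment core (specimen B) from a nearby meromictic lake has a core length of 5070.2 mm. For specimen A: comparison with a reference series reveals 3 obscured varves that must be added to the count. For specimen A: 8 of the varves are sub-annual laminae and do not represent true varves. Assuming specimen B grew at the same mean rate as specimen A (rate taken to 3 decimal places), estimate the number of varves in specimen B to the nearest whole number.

14570 varves

Specimen A: correcting the raw count gives 18475 − 8 + 3 = 18470 true varves.
A: Mean rate = 6420.4 mm / 18470 years ≈ 0.348 mm/year.
Specimen B: 5070.2 mm / 0.348 mm per year = 14569.54 years ≈ 14570 varves.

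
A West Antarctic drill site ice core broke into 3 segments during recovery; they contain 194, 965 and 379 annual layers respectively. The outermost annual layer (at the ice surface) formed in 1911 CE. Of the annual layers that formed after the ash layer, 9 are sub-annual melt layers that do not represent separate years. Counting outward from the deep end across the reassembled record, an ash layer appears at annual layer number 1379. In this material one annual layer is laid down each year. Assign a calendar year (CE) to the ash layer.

1761 CE

Total annual layers = 194 + 965 + 379 = 1538.
The ash layer sits at annual layer 1379 from the deep end, so 1538 − 1379 = 159 annual layers formed after it.
Removing the 9 false annual layers leaves 159 − 9 = 150 true annual layers beyond the ash layer.
The annual layer at the ice surface is 1911 CE, so the ash layer dates to 1911 − 150 = 1761 CE.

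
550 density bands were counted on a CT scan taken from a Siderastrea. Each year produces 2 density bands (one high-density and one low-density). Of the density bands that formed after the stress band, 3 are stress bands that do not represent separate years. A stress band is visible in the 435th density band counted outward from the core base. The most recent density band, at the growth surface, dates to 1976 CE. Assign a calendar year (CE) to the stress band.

1920 CE

The stress band sits at density band 435 from the core base, so 550 − 435 = 115 density bands formed after it.
115 − 3 false = 112 true density bands after the stress band.
With 2 density bands per year, 112 / 2 = 56 years.
Counting back 56 years from 1976 CE places the stress band in 1976 − 56 = 1920 CE.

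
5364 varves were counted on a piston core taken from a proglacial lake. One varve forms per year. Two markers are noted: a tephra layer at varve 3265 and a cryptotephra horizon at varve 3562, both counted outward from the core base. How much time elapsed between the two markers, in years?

The two markers are separated by 3562 − 3265 = 297 varves.
One varve per year makes the interval 297 years.

297 years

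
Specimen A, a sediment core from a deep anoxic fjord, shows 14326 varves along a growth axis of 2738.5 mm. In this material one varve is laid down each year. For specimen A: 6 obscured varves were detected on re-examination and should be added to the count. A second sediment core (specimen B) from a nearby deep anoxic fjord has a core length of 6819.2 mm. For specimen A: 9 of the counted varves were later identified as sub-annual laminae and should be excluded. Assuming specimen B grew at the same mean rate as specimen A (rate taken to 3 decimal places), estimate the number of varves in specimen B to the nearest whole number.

Specimen A: after corrections the count is 14326 − 9 + 6 = 14323 varves.
A: Extension rate ≈ 2738.5 / 14323 = 0.191 mm/yr.
B spans 6819.2 / 0.191 = 35702.62 years ≈ 35703 varves.

35703 varves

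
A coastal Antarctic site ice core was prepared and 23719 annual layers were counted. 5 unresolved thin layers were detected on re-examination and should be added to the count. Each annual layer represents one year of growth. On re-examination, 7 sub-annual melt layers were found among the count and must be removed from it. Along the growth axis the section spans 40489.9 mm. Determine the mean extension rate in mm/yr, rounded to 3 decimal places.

Correcting the raw count gives 23719 − 7 + 5 = 23717 true annual layers.
Mean rate = 40489.9 mm / 23717 years ≈ 1.707 mm/yr.

1.707 mm/yr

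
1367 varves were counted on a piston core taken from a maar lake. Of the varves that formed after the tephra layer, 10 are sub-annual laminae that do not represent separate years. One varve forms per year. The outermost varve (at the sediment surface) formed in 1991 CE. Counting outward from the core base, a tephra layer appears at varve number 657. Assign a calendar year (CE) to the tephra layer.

1367 − 657 = 710 varves lie beyond the tephra layer toward the sediment surface.
Removing the 10 false varves leaves 710 − 10 = 700 true varves beyond the tephra layer.
1991 − 700 = 1291 CE.

1291 CE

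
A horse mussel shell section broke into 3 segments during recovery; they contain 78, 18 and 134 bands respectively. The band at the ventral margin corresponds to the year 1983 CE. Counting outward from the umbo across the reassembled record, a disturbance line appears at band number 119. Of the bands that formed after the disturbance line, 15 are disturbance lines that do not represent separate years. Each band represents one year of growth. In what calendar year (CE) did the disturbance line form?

1887 CE

Total bands = 78 + 18 + 134 = 230.
Between band 119 and the ventral margin there are 230 − 119 = 111 bands.
Excluding 15 false bands: 111 − 15 = 96.
1983 − 96 = 1887 CE.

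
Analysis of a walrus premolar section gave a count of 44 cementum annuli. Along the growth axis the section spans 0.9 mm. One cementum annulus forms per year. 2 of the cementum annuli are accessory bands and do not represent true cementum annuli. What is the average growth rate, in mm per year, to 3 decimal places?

True cementum annulus count = 44 − 2 = 42.
Mean rate = 0.9 mm / 42 years ≈ 0.021 mm per year.

0.021 mm per year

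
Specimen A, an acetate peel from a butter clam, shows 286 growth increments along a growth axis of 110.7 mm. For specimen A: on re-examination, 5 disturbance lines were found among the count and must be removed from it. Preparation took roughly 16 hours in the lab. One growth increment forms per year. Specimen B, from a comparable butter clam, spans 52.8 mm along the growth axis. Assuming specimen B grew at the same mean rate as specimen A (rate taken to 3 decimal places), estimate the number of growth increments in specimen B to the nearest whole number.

Specimen A: true growth increment count = 286 − 5 = 281.
A: Extension rate ≈ 110.7 / 281 = 0.394 mm/yr.
Specimen B: 52.8 mm / 0.394 mm per year = 134.01 years ≈ 134 growth increments.

134 growth increments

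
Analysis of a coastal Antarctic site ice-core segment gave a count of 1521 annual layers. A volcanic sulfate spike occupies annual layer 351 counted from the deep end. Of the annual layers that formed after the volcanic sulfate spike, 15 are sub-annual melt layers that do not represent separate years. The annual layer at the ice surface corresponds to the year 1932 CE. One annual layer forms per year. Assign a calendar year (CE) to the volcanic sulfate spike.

The volcanic sulfate spike sits at annual layer 351 from the deep end, so 1521 − 351 = 1170 annual layers formed after it.
Removing the 15 false annual layers leaves 1170 − 15 = 1155 true annual layers beyond the volcanic sulfate spike.
The annual layer at the ice surface is 1932 CE, so the volcanic sulfate spike dates to 1932 − 1155 = 777 CE.

777 CE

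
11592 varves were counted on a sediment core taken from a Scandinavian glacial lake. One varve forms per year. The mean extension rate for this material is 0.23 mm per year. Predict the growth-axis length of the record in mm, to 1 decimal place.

2666.2 mm

The record spans 11592 years at 0.23 mm per year.
Length ≈ 0.23 × 11592 = 2666.2 mm.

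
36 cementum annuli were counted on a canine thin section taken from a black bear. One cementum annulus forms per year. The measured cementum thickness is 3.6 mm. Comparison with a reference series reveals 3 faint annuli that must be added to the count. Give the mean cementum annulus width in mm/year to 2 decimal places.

Correcting the raw count gives 36 + 3 = 39 true cementum annuli.
3.6 mm over 39 years gives 3.6 / 39 ≈ 0.09 mm/year.

0.09 mm/year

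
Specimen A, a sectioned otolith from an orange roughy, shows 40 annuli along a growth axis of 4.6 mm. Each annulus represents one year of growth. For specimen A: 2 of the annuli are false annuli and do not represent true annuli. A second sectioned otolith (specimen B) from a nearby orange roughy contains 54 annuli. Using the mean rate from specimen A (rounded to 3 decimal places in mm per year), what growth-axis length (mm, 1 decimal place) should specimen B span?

6.5 mm

Specimen A: true annulus count = 40 − 2 = 38.
A: Extension rate ≈ 4.6 / 38 = 0.121 mm/year.
B's length ≈ 0.121 × 54 = 6.5 mm.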